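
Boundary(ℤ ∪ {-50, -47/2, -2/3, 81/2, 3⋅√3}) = ℤ ∪ {-47/2, -2/3, 81/2, 3⋅√3}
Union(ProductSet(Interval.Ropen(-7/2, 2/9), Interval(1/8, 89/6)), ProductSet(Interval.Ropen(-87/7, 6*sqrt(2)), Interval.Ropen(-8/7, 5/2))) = Union(ProductSet(Interval.Ropen(-87/7, 6*sqrt(2)), Interval.Ropen(-8/7, 5/2)), ProductSet(Interval.Ropen(-7/2, 2/9), Interval(1/8, 89/6)))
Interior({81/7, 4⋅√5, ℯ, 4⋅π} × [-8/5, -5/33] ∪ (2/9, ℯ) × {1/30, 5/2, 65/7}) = ∅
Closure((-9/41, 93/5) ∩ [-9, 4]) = [-9/41, 4]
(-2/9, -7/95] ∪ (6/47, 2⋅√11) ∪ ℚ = ℚ ∪ [-2/9, -7/95] ∪ [6/47, 2⋅√11)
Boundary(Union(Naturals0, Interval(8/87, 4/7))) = Union(Complement(Naturals0, Interval.open(8/87, 4/7)), {8/87, 4/7})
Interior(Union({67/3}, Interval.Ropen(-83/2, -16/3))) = Interval.open(-83/2, -16/3)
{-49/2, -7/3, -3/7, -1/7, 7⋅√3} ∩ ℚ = {-49/2, -7/3, -3/7, -1/7}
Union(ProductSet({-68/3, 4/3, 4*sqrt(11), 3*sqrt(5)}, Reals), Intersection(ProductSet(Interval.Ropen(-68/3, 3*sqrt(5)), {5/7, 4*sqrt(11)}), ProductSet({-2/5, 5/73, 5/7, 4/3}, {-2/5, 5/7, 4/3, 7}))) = Union(ProductSet({-68/3, 4/3, 4*sqrt(11), 3*sqrt(5)}, Reals), ProductSet({-2/5, 5/73, 5/7, 4/3}, {5/7}))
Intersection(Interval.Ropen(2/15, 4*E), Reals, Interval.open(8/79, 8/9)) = Interval.Ropen(2/15, 8/9)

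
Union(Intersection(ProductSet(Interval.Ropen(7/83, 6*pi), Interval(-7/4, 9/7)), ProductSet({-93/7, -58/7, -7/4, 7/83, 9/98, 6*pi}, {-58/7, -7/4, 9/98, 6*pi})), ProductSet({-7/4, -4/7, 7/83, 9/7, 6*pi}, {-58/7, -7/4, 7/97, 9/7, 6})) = Union(ProductSet({7/83, 9/98}, {-7/4, 9/98}), ProductSet({-7/4, -4/7, 7/83, 9/7, 6*pi}, {-58/7, -7/4, 7/97, 9/7, 6}))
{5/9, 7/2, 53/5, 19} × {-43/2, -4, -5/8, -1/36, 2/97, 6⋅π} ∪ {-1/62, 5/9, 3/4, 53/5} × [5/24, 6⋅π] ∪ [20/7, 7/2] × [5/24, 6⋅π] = ({5/9, 7/2, 53/5, 19} × {-43/2, -4, -5/8, -1/36, 2/97, 6⋅π}) ∪ (({-1/62, 5/9, 3/4, 53/5} ∪ [20/7, 7/2]) × [5/24, 6⋅π])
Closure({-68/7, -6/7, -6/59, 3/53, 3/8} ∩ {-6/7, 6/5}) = {-6/7}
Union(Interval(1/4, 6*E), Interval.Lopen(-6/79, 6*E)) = Interval.Lopen(-6/79, 6*E)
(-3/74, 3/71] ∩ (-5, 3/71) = (-3/74, 3/71)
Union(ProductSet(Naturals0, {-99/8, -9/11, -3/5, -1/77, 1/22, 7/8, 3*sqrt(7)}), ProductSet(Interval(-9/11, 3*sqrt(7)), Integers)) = Union(ProductSet(Interval(-9/11, 3*sqrt(7)), Integers), ProductSet(Naturals0, {-99/8, -9/11, -3/5, -1/77, 1/22, 7/8, 3*sqrt(7)}))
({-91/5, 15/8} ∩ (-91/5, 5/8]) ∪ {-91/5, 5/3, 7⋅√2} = {-91/5, 5/3, 7⋅√2}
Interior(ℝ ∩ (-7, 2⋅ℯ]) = (-7, 2⋅ℯ)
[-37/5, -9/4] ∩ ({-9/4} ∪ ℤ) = {-7, -6, …, -3} ∪ {-9/4}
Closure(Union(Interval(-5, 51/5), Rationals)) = Union(Interval(-oo, oo), Rationals)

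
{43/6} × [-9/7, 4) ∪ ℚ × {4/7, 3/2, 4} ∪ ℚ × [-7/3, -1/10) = ({43/6} × [-9/7, 4)) ∪ (ℚ × ([-7/3, -1/10) ∪ {4/7, 3/2, 4}))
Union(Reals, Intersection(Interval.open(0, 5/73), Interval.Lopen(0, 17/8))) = Interval(-oo, oo)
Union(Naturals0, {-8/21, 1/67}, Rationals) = Rationals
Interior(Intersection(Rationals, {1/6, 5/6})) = EmptySet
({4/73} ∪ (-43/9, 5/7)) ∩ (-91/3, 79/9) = (-43/9, 5/7)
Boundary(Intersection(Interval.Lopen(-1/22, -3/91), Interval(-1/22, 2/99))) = {-1/22, -3/91}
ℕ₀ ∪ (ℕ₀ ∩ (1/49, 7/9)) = ℕ₀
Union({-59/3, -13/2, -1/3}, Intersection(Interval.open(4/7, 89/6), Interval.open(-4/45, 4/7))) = {-59/3, -13/2, -1/3}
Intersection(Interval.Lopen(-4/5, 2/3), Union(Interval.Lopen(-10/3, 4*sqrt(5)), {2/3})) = Interval.Lopen(-4/5, 2/3)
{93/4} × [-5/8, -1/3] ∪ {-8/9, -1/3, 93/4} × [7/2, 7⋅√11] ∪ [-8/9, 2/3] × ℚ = ([-8/9, 2/3] × ℚ) ∪ ({93/4} × [-5/8, -1/3]) ∪ ({-8/9, -1/3, 93/4} × [7/2, 7⋅√11])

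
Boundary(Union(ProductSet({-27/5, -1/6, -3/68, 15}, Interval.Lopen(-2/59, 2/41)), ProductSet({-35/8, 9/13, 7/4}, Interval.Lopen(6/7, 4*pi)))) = Union(ProductSet({-35/8, 9/13, 7/4}, Interval(6/7, 4*pi)), ProductSet({-27/5, -1/6, -3/68, 15}, Interval(-2/59, 2/41)))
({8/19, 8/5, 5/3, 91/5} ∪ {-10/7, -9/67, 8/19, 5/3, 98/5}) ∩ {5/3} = {5/3}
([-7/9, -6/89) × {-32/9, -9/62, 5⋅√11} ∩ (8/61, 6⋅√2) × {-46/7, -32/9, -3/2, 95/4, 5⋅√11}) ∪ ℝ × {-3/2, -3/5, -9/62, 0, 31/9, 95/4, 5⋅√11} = ℝ × {-3/2, -3/5, -9/62, 0, 31/9, 95/4, 5⋅√11}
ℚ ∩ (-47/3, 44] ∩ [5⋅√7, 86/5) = ℚ ∩ [5⋅√7, 86/5)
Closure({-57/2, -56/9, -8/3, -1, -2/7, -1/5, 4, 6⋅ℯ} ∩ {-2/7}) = {-2/7}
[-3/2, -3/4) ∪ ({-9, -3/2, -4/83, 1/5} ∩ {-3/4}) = [-3/2, -3/4)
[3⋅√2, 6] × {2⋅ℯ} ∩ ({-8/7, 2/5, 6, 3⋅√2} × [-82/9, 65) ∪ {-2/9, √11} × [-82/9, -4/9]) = {6, 3⋅√2} × {2⋅ℯ}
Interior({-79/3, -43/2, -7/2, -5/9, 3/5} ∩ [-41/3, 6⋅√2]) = ∅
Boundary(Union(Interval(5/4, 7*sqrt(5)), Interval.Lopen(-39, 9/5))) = {-39, 7*sqrt(5)}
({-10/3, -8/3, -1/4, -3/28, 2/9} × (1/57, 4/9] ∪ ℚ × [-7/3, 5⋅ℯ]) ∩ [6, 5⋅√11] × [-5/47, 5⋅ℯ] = (ℚ ∩ [6, 5⋅√11]) × [-5/47, 5⋅ℯ]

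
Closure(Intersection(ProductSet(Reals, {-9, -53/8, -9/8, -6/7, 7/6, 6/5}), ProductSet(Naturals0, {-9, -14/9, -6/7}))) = ProductSet(Naturals0, {-9, -6/7})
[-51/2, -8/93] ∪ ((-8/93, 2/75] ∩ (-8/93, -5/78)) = [-51/2, -5/78)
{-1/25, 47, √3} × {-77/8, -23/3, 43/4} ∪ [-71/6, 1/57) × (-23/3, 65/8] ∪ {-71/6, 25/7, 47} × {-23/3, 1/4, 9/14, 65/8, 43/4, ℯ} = ({-1/25, 47, √3} × {-77/8, -23/3, 43/4}) ∪ ([-71/6, 1/57) × (-23/3, 65/8]) ∪ ({-71/6, 25/7, 47} × {-23/3, 1/4, 9/14, 65/8, 43/4, ℯ})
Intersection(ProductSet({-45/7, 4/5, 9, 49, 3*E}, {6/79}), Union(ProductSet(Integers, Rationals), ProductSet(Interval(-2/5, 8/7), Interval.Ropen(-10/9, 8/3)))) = ProductSet({4/5, 9, 49}, {6/79})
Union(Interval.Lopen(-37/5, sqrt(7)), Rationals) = Union(Interval(-37/5, sqrt(7)), Rationals)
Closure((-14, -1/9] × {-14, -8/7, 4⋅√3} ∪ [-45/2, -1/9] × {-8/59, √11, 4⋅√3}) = ([-14, -1/9] × {-14, -8/7, 4⋅√3}) ∪ ([-45/2, -1/9] × {-8/59, √11, 4⋅√3})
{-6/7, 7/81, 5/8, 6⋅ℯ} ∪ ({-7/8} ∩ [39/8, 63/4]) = {-6/7, 7/81, 5/8, 6⋅ℯ}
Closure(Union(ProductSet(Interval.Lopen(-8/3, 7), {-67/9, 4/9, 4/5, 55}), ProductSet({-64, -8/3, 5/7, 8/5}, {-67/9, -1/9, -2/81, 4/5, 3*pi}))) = Union(ProductSet({-64, -8/3, 5/7, 8/5}, {-67/9, -1/9, -2/81, 4/5, 3*pi}), ProductSet(Interval(-8/3, 7), {-67/9, 4/9, 4/5, 55}))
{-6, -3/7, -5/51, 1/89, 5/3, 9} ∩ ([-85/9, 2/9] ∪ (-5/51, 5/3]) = {-6, -3/7, -5/51, 1/89, 5/3}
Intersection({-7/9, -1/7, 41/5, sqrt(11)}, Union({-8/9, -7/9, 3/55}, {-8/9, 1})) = {-7/9}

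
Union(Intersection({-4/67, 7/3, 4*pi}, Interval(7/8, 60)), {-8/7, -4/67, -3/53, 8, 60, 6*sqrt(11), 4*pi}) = {-8/7, -4/67, -3/53, 7/3, 8, 60, 6*sqrt(11), 4*pi}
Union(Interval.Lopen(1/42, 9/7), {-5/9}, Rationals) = Union(Interval(1/42, 9/7), Rationals)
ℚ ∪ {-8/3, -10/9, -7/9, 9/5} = ℚ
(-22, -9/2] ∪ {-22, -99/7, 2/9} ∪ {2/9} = [-22, -9/2] ∪ {2/9}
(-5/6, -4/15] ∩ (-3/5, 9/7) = (-3/5, -4/15]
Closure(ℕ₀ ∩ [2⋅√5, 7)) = {5, 6}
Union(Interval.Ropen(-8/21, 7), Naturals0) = Union(Interval(-8/21, 7), Naturals0)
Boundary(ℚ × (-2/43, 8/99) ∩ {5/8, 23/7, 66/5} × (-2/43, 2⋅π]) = {5/8, 23/7, 66/5} × [-2/43, 8/99]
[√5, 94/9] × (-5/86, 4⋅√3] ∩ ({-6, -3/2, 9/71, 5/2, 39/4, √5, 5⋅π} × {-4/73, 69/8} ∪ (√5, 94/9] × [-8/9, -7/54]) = {5/2, 39/4, √5} × {-4/73}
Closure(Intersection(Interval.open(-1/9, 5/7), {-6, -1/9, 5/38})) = {5/38}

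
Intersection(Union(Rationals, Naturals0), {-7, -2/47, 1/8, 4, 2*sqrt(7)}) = {-7, -2/47, 1/8, 4}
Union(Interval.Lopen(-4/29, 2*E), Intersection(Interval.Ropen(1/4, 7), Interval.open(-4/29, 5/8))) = Interval.Lopen(-4/29, 2*E)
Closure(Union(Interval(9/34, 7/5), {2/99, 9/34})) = Union({2/99}, Interval(9/34, 7/5))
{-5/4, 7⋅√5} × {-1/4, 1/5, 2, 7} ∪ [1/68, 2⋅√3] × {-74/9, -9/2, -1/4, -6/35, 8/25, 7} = ({-5/4, 7⋅√5} × {-1/4, 1/5, 2, 7}) ∪ ([1/68, 2⋅√3] × {-74/9, -9/2, -1/4, -6/35, 8/25, 7})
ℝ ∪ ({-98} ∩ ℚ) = ℝ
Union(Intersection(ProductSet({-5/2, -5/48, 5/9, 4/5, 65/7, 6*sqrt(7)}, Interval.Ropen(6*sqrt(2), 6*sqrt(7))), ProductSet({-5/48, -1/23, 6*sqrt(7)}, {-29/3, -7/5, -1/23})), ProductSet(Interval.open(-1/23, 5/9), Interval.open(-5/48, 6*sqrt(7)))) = ProductSet(Interval.open(-1/23, 5/9), Interval.open(-5/48, 6*sqrt(7)))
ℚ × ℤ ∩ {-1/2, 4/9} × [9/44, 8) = {-1/2, 4/9} × {1, 2, …, 7}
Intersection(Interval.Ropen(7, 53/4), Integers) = Range(7, 14, 1)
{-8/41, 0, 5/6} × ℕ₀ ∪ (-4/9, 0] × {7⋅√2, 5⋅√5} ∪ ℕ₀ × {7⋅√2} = ({-8/41, 0, 5/6} × ℕ₀) ∪ (ℕ₀ × {7⋅√2}) ∪ ((-4/9, 0] × {7⋅√2, 5⋅√5})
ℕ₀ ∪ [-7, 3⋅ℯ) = [-7, 3⋅ℯ) ∪ ℕ₀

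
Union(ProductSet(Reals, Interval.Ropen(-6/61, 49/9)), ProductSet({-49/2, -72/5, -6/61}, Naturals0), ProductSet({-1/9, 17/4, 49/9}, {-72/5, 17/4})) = Union(ProductSet({-49/2, -72/5, -6/61}, Naturals0), ProductSet({-1/9, 17/4, 49/9}, {-72/5, 17/4}), ProductSet(Reals, Interval.Ropen(-6/61, 49/9)))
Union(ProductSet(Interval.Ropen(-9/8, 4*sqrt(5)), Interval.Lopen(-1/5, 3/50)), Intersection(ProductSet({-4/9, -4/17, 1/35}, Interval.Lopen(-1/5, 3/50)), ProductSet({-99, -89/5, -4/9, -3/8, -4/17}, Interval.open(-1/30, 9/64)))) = ProductSet(Interval.Ropen(-9/8, 4*sqrt(5)), Interval.Lopen(-1/5, 3/50))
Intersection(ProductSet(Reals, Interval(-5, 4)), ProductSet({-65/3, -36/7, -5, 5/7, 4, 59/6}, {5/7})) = ProductSet({-65/3, -36/7, -5, 5/7, 4, 59/6}, {5/7})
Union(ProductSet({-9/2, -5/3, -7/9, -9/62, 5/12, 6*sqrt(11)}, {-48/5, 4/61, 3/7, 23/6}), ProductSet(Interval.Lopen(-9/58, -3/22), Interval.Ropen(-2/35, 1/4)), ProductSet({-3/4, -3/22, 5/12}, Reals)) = Union(ProductSet({-3/4, -3/22, 5/12}, Reals), ProductSet({-9/2, -5/3, -7/9, -9/62, 5/12, 6*sqrt(11)}, {-48/5, 4/61, 3/7, 23/6}), ProductSet(Interval.Lopen(-9/58, -3/22), Interval.Ropen(-2/35, 1/4)))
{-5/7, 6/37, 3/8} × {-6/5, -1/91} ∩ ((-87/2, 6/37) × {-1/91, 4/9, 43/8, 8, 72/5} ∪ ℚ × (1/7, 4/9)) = {-5/7} × {-1/91}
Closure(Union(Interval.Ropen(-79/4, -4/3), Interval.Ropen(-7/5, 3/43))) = Interval(-79/4, 3/43)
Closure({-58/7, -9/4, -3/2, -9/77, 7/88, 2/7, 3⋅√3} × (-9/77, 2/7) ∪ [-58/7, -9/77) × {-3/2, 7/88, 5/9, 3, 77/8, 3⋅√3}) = ([-58/7, -9/77] × {-3/2, 7/88, 5/9, 3, 77/8, 3⋅√3}) ∪ ({-58/7, -9/4, -3/2, -9/77, 7/88, 2/7, 3⋅√3} × [-9/77, 2/7])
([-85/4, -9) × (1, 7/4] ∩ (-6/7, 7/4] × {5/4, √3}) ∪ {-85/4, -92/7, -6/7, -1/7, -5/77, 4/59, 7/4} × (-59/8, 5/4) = {-85/4, -92/7, -6/7, -1/7, -5/77, 4/59, 7/4} × (-59/8, 5/4)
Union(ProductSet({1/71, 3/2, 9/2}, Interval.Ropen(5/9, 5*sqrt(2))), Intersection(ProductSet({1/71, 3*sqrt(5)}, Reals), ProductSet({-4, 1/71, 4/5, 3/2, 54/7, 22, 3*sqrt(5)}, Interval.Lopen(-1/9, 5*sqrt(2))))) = Union(ProductSet({1/71, 3*sqrt(5)}, Interval.Lopen(-1/9, 5*sqrt(2))), ProductSet({1/71, 3/2, 9/2}, Interval.Ropen(5/9, 5*sqrt(2))))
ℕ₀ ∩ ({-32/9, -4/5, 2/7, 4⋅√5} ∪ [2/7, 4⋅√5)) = {1, 2, …, 8}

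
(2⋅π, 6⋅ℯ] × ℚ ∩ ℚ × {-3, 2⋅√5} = (ℚ ∩ (2⋅π, 6⋅ℯ]) × {-3}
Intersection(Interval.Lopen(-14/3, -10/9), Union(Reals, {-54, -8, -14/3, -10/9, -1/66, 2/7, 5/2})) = Interval.Lopen(-14/3, -10/9)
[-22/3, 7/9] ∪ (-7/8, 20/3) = [-22/3, 20/3)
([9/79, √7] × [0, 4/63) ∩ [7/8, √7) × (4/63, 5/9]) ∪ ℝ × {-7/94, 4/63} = ℝ × {-7/94, 4/63}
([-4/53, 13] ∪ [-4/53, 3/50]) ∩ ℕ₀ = {0, 1, …, 13}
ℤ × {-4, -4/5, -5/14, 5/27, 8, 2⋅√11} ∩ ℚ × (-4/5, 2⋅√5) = ℤ × {-5/14, 5/27}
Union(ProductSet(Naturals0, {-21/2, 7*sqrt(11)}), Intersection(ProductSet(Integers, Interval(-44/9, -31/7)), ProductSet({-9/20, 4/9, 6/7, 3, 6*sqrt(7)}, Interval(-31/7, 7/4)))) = Union(ProductSet({3}, {-31/7}), ProductSet(Naturals0, {-21/2, 7*sqrt(11)}))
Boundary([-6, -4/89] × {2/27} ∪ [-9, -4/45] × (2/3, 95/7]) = ([-6, -4/89] × {2/27}) ∪ ({-9, -4/45} × [2/3, 95/7]) ∪ ([-9, -4/45] × {2/3, 95/7})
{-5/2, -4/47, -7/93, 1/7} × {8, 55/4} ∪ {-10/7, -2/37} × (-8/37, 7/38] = ({-10/7, -2/37} × (-8/37, 7/38]) ∪ ({-5/2, -4/47, -7/93, 1/7} × {8, 55/4})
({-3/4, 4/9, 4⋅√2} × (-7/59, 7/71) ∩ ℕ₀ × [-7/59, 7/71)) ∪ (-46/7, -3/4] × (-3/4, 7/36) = (-46/7, -3/4] × (-3/4, 7/36)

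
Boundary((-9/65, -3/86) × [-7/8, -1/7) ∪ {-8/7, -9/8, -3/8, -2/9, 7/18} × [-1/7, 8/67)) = ({-9/65, -3/86} × [-7/8, -1/7]) ∪ ([-9/65, -3/86] × {-7/8, -1/7}) ∪ ({-8/7, -9/8, -3/8, -2/9, 7/18} × [-1/7, 8/67])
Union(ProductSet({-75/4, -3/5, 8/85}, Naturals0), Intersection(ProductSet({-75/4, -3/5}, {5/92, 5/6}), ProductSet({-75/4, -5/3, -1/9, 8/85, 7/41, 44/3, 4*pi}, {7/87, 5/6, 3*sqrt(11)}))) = Union(ProductSet({-75/4}, {5/6}), ProductSet({-75/4, -3/5, 8/85}, Naturals0))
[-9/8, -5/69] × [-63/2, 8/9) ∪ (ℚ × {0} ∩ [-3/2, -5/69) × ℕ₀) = ((ℚ ∩ [-3/2, -5/69)) × {0}) ∪ ([-9/8, -5/69] × [-63/2, 8/9))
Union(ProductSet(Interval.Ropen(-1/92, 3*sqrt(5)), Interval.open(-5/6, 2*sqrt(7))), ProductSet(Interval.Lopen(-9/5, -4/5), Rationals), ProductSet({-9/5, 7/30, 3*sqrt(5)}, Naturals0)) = Union(ProductSet({-9/5, 7/30, 3*sqrt(5)}, Naturals0), ProductSet(Interval.Lopen(-9/5, -4/5), Rationals), ProductSet(Interval.Ropen(-1/92, 3*sqrt(5)), Interval.open(-5/6, 2*sqrt(7))))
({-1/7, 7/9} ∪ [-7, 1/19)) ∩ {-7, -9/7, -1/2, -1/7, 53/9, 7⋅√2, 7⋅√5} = {-7, -9/7, -1/2, -1/7}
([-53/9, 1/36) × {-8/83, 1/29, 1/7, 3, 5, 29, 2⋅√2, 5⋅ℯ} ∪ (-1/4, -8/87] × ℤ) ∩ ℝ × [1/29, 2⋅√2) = ([-53/9, 1/36) × {1/29, 1/7}) ∪ ((-1/4, -8/87] × {1, 2})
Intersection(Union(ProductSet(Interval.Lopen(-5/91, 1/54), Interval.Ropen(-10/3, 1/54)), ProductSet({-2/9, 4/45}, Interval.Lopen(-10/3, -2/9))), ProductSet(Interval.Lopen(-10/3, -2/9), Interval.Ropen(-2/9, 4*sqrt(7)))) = ProductSet({-2/9}, {-2/9})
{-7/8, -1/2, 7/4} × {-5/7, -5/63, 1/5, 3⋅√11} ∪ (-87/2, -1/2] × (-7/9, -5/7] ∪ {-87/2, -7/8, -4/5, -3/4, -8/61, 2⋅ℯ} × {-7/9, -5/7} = ((-87/2, -1/2] × (-7/9, -5/7]) ∪ ({-87/2, -7/8, -4/5, -3/4, -8/61, 2⋅ℯ} × {-7/9, -5/7}) ∪ ({-7/8, -1/2, 7/4} × {-5/7, -5/63, 1/5, 3⋅√11})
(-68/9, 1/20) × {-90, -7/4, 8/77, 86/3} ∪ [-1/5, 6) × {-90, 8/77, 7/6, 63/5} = ((-68/9, 1/20) × {-90, -7/4, 8/77, 86/3}) ∪ ([-1/5, 6) × {-90, 8/77, 7/6, 63/5})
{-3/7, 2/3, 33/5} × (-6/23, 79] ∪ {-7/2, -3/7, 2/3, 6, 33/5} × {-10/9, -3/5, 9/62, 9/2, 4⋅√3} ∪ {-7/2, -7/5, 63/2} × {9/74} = ({-7/2, -7/5, 63/2} × {9/74}) ∪ ({-3/7, 2/3, 33/5} × (-6/23, 79]) ∪ ({-7/2, -3/7, 2/3, 6, 33/5} × {-10/9, -3/5, 9/62, 9/2, 4⋅√3})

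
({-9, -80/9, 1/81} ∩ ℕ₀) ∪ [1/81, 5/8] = [1/81, 5/8]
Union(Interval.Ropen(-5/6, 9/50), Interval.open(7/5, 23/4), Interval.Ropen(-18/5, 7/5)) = Union(Interval.Ropen(-18/5, 7/5), Interval.open(7/5, 23/4))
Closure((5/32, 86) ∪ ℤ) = ℤ ∪ [5/32, 86]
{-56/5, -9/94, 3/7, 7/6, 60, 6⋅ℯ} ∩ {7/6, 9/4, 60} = {7/6, 60}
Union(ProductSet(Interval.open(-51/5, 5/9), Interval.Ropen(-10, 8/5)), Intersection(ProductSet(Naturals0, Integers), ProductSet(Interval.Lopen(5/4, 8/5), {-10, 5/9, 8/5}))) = ProductSet(Interval.open(-51/5, 5/9), Interval.Ropen(-10, 8/5))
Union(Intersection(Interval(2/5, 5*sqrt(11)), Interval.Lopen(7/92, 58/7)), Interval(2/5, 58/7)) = Interval(2/5, 58/7)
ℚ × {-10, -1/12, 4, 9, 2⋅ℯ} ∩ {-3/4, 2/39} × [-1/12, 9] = {-3/4, 2/39} × {-1/12, 4, 9, 2⋅ℯ}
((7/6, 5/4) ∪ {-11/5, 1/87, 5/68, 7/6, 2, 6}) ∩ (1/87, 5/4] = {5/68} ∪ [7/6, 5/4)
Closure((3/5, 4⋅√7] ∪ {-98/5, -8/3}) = {-98/5, -8/3} ∪ [3/5, 4⋅√7]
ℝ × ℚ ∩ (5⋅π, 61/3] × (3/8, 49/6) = (5⋅π, 61/3] × (ℚ ∩ (3/8, 49/6))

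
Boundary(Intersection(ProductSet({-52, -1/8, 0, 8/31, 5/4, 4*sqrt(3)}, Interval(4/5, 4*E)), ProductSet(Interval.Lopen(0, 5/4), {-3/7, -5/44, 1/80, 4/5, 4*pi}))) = ProductSet({8/31, 5/4}, {4/5})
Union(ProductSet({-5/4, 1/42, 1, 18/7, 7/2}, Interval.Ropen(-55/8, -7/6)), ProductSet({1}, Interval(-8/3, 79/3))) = Union(ProductSet({1}, Interval(-8/3, 79/3)), ProductSet({-5/4, 1/42, 1, 18/7, 7/2}, Interval.Ropen(-55/8, -7/6)))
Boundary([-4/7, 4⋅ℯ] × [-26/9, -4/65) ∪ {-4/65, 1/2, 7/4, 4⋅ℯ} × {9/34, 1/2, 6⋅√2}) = ({-4/7, 4⋅ℯ} × [-26/9, -4/65]) ∪ ([-4/7, 4⋅ℯ] × {-26/9, -4/65}) ∪ ({-4/65, 1/2, 7/4, 4⋅ℯ} × {9/34, 1/2, 6⋅√2})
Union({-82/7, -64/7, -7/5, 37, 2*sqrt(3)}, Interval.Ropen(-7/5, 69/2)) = Union({-82/7, -64/7, 37}, Interval.Ropen(-7/5, 69/2))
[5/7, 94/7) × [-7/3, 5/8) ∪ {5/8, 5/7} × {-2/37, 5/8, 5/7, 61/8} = ({5/8, 5/7} × {-2/37, 5/8, 5/7, 61/8}) ∪ ([5/7, 94/7) × [-7/3, 5/8))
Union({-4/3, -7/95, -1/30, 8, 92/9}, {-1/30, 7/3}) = {-4/3, -7/95, -1/30, 7/3, 8, 92/9}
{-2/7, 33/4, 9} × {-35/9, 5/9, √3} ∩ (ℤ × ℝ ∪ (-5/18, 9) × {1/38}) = {9} × {-35/9, 5/9, √3}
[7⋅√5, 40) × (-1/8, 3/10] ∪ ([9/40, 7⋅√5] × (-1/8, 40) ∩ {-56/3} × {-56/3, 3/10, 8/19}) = [7⋅√5, 40) × (-1/8, 3/10]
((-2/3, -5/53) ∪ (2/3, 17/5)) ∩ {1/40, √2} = {√2}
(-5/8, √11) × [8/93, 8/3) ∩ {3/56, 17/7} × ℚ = {3/56, 17/7} × (ℚ ∩ [8/93, 8/3))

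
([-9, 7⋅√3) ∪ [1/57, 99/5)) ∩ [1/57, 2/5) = [1/57, 2/5)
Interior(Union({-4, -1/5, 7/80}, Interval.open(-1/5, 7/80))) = Interval.open(-1/5, 7/80)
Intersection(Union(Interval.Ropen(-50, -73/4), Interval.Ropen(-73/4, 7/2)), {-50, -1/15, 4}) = {-50, -1/15}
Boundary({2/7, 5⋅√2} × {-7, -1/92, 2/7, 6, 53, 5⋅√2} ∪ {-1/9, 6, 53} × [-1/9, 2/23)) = ({-1/9, 6, 53} × [-1/9, 2/23]) ∪ ({2/7, 5⋅√2} × {-7, -1/92, 2/7, 6, 53, 5⋅√2})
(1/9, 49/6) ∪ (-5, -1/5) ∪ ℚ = ℚ ∪ [-5, -1/5] ∪ [1/9, 49/6]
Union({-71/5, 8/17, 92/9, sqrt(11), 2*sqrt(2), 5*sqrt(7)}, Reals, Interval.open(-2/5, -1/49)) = Interval(-oo, oo)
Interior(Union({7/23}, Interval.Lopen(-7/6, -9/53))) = Interval.open(-7/6, -9/53)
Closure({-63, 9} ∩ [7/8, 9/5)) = ∅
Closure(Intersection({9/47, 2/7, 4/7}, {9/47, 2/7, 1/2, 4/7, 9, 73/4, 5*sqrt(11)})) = {9/47, 2/7, 4/7}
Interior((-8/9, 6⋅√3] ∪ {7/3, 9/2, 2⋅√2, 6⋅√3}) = (-8/9, 6⋅√3)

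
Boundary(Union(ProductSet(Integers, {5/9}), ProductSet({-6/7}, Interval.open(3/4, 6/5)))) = Union(ProductSet({-6/7}, Interval(3/4, 6/5)), ProductSet(Integers, {5/9}))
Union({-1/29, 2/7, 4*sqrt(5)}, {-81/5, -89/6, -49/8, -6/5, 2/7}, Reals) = Reals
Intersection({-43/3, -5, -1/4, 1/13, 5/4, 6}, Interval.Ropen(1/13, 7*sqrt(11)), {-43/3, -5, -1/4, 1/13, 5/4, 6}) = {1/13, 5/4, 6}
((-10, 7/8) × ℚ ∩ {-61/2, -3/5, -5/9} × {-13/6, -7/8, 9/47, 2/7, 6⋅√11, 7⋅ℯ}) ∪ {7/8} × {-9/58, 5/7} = ({7/8} × {-9/58, 5/7}) ∪ ({-3/5, -5/9} × {-13/6, -7/8, 9/47, 2/7})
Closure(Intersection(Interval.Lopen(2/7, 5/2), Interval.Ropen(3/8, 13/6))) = Interval(3/8, 13/6)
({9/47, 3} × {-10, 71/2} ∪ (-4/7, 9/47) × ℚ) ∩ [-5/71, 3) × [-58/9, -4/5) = [-5/71, 9/47) × (ℚ ∩ [-58/9, -4/5))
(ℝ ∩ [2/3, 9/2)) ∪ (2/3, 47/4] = [2/3, 47/4]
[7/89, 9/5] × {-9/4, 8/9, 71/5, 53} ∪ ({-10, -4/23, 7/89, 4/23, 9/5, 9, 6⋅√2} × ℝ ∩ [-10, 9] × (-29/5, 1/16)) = ([7/89, 9/5] × {-9/4, 8/9, 71/5, 53}) ∪ ({-10, -4/23, 7/89, 4/23, 9/5, 9, 6⋅√2} × (-29/5, 1/16))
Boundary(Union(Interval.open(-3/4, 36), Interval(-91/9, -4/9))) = {-91/9, 36}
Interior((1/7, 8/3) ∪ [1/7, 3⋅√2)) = (1/7, 3⋅√2)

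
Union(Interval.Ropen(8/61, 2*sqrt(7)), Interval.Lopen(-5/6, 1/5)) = Interval.open(-5/6, 2*sqrt(7))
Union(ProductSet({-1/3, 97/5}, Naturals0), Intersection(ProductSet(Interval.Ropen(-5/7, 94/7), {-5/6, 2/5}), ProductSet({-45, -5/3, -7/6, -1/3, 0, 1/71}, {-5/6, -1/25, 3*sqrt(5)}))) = Union(ProductSet({-1/3, 97/5}, Naturals0), ProductSet({-1/3, 0, 1/71}, {-5/6}))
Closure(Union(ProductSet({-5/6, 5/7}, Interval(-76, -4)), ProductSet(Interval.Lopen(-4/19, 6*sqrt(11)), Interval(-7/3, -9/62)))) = Union(ProductSet({-5/6, 5/7}, Interval(-76, -4)), ProductSet(Interval(-4/19, 6*sqrt(11)), Interval(-7/3, -9/62)))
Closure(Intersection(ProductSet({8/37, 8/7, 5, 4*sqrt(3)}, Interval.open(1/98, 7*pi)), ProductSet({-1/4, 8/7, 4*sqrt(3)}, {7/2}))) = ProductSet({8/7, 4*sqrt(3)}, {7/2})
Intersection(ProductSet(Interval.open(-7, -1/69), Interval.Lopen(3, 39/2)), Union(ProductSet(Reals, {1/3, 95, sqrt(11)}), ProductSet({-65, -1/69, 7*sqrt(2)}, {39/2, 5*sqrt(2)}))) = ProductSet(Interval.open(-7, -1/69), {sqrt(11)})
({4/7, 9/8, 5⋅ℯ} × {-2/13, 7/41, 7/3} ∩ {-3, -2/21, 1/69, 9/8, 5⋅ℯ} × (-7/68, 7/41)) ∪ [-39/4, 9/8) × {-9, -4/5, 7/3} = [-39/4, 9/8) × {-9, -4/5, 7/3}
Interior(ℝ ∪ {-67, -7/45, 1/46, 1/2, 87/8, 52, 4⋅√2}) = ℝ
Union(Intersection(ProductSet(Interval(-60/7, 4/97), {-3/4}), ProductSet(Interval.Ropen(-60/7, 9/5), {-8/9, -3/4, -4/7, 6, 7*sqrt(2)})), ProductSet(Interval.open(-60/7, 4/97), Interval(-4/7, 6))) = Union(ProductSet(Interval(-60/7, 4/97), {-3/4}), ProductSet(Interval.open(-60/7, 4/97), Interval(-4/7, 6)))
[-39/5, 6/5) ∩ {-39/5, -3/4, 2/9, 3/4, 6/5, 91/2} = {-39/5, -3/4, 2/9, 3/4}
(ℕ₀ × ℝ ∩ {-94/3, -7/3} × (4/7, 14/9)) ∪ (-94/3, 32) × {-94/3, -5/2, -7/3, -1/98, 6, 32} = (-94/3, 32) × {-94/3, -5/2, -7/3, -1/98, 6, 32}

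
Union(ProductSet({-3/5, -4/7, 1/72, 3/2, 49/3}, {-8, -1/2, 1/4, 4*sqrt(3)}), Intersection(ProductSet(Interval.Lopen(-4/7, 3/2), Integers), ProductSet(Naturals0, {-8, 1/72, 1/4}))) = Union(ProductSet({-3/5, -4/7, 1/72, 3/2, 49/3}, {-8, -1/2, 1/4, 4*sqrt(3)}), ProductSet(Range(0, 2, 1), {-8}))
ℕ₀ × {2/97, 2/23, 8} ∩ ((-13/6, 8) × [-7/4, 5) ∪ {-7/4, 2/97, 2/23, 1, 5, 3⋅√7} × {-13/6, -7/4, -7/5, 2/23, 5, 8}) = ({1, 5} × {2/23, 8}) ∪ ({0, 1, …, 7} × {2/97, 2/23})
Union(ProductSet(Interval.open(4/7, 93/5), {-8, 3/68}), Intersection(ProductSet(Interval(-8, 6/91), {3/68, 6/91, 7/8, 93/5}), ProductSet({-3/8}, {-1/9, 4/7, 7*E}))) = ProductSet(Interval.open(4/7, 93/5), {-8, 3/68})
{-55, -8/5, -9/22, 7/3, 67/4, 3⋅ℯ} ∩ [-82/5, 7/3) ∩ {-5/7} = ∅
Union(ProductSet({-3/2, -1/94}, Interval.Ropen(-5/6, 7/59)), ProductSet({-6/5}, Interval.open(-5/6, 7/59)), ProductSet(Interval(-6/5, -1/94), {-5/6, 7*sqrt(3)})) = Union(ProductSet({-6/5}, Interval.open(-5/6, 7/59)), ProductSet({-3/2, -1/94}, Interval.Ropen(-5/6, 7/59)), ProductSet(Interval(-6/5, -1/94), {-5/6, 7*sqrt(3)}))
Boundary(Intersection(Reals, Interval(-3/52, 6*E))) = {-3/52, 6*E}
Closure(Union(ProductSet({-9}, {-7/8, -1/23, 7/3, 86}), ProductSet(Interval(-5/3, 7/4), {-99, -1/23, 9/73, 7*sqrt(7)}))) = Union(ProductSet({-9}, {-7/8, -1/23, 7/3, 86}), ProductSet(Interval(-5/3, 7/4), {-99, -1/23, 9/73, 7*sqrt(7)}))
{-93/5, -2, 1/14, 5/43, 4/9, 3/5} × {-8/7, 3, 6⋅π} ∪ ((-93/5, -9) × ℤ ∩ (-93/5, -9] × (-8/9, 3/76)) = ((-93/5, -9) × {0}) ∪ ({-93/5, -2, 1/14, 5/43, 4/9, 3/5} × {-8/7, 3, 6⋅π})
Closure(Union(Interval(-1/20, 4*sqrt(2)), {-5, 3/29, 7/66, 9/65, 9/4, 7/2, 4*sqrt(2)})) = Union({-5}, Interval(-1/20, 4*sqrt(2)))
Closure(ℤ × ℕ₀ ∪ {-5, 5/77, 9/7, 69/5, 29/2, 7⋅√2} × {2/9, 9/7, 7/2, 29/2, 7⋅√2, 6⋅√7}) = (ℤ × ℕ₀) ∪ ({-5, 5/77, 9/7, 69/5, 29/2, 7⋅√2} × {2/9, 9/7, 7/2, 29/2, 7⋅√2, 6⋅√7})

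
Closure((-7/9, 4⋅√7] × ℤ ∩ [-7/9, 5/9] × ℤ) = [-7/9, 5/9] × ℤ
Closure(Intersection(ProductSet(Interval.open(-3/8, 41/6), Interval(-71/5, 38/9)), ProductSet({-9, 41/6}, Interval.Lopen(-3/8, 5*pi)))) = EmptySet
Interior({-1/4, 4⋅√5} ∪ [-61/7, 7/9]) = (-61/7, 7/9)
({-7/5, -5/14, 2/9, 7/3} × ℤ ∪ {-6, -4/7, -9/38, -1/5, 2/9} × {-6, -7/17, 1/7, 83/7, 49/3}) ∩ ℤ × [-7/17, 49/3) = {-6} × {-7/17, 1/7, 83/7}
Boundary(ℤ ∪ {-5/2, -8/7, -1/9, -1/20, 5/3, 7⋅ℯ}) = ℤ ∪ {-5/2, -8/7, -1/9, -1/20, 5/3, 7⋅ℯ}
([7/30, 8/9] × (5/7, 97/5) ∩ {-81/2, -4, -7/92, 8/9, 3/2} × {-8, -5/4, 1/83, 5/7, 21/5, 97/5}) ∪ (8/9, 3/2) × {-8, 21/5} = ({8/9} × {21/5}) ∪ ((8/9, 3/2) × {-8, 21/5})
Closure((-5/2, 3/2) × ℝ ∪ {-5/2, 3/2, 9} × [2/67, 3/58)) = ([-5/2, 3/2] × ℝ) ∪ ({-5/2, 3/2, 9} × [2/67, 3/58])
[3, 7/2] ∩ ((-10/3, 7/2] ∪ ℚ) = [3, 7/2] ∪ (ℚ ∩ [3, 7/2])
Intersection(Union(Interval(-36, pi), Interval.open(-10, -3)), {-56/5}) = {-56/5}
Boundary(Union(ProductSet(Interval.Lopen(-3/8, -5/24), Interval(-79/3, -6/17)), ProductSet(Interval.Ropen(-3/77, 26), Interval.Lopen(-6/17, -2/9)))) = Union(ProductSet({-3/8, -5/24}, Interval(-79/3, -6/17)), ProductSet({-3/77, 26}, Interval(-6/17, -2/9)), ProductSet(Interval(-3/8, -5/24), {-79/3, -6/17}), ProductSet(Interval(-3/77, 26), {-6/17, -2/9}))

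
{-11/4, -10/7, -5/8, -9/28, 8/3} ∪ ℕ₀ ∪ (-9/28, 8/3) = {-11/4, -10/7, -5/8} ∪ [-9/28, 8/3] ∪ ℕ₀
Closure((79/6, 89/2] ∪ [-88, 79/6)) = [-88, 89/2]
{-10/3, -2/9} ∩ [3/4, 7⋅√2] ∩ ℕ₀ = ∅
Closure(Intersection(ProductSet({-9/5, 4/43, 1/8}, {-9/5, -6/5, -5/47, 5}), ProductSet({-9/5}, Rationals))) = ProductSet({-9/5}, {-9/5, -6/5, -5/47, 5})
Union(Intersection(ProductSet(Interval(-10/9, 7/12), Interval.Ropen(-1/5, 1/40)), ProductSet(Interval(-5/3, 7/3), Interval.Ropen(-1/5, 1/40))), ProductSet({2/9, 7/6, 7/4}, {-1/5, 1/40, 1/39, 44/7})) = Union(ProductSet({2/9, 7/6, 7/4}, {-1/5, 1/40, 1/39, 44/7}), ProductSet(Interval(-10/9, 7/12), Interval.Ropen(-1/5, 1/40)))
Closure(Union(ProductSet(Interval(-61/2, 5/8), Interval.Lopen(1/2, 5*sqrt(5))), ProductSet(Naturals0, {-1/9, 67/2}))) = Union(ProductSet(Interval(-61/2, 5/8), Interval(1/2, 5*sqrt(5))), ProductSet(Naturals0, {-1/9, 67/2}))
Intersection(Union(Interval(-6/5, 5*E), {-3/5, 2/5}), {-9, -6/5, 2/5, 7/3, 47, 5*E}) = {-6/5, 2/5, 7/3, 5*E}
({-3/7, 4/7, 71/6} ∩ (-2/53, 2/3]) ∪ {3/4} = {4/7, 3/4}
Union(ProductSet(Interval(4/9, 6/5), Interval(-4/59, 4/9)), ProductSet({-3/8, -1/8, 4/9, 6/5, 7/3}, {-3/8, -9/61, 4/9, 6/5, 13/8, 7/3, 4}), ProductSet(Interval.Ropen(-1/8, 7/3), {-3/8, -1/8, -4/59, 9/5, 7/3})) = Union(ProductSet({-3/8, -1/8, 4/9, 6/5, 7/3}, {-3/8, -9/61, 4/9, 6/5, 13/8, 7/3, 4}), ProductSet(Interval.Ropen(-1/8, 7/3), {-3/8, -1/8, -4/59, 9/5, 7/3}), ProductSet(Interval(4/9, 6/5), Interval(-4/59, 4/9)))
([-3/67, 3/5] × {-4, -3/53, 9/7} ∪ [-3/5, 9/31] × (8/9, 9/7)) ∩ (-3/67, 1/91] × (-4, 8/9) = (-3/67, 1/91] × {-3/53}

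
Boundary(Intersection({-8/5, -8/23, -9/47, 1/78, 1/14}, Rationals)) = {-8/5, -8/23, -9/47, 1/78, 1/14}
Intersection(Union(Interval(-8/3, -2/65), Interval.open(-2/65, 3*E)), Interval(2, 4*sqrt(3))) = Interval(2, 4*sqrt(3))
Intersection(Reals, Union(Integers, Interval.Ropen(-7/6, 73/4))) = Union(Integers, Interval.Ropen(-7/6, 73/4))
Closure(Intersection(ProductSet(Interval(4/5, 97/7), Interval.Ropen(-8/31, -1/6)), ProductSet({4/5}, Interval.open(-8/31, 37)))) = ProductSet({4/5}, Interval(-8/31, -1/6))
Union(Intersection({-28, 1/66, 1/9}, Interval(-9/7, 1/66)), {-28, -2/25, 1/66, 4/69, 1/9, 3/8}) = {-28, -2/25, 1/66, 4/69, 1/9, 3/8}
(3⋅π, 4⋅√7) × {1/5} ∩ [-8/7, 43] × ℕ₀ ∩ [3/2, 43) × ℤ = ∅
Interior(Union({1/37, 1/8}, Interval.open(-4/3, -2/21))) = Interval.open(-4/3, -2/21)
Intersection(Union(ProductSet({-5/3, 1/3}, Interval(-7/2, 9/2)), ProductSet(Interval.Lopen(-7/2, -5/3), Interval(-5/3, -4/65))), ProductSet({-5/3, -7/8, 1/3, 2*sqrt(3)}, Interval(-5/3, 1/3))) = ProductSet({-5/3, 1/3}, Interval(-5/3, 1/3))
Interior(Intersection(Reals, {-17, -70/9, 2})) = EmptySet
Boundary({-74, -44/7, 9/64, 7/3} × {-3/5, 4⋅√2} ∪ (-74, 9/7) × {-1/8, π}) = ([-74, 9/7] × {-1/8, π}) ∪ ({-74, -44/7, 9/64, 7/3} × {-3/5, 4⋅√2})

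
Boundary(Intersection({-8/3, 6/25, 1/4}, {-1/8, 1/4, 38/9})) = {1/4}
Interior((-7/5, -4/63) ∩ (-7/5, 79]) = (-7/5, -4/63)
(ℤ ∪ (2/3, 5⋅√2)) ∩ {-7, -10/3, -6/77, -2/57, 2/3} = {-7}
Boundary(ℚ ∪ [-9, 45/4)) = (-∞, -9] ∪ [45/4, ∞)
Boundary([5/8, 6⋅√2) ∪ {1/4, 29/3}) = {1/4, 5/8, 29/3, 6⋅√2}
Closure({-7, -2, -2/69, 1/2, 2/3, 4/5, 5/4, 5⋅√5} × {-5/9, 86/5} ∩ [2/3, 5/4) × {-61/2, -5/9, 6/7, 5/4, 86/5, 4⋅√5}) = {2/3, 4/5} × {-5/9, 86/5}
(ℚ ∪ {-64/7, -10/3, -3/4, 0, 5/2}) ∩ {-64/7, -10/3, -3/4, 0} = {-64/7, -10/3, -3/4, 0}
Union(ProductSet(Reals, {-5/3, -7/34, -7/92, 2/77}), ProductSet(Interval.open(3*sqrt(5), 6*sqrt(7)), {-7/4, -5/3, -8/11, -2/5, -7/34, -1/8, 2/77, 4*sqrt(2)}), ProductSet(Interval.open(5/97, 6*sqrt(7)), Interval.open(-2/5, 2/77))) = Union(ProductSet(Interval.open(5/97, 6*sqrt(7)), Interval.open(-2/5, 2/77)), ProductSet(Interval.open(3*sqrt(5), 6*sqrt(7)), {-7/4, -5/3, -8/11, -2/5, -7/34, -1/8, 2/77, 4*sqrt(2)}), ProductSet(Reals, {-5/3, -7/34, -7/92, 2/77}))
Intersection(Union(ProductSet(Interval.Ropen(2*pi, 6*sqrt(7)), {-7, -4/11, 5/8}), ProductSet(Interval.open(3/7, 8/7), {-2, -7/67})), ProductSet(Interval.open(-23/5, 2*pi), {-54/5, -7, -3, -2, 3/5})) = ProductSet(Interval.open(3/7, 8/7), {-2})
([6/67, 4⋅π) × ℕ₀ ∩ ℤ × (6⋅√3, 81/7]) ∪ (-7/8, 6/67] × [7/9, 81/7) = ({1, 2, …, 12} × {11}) ∪ ((-7/8, 6/67] × [7/9, 81/7))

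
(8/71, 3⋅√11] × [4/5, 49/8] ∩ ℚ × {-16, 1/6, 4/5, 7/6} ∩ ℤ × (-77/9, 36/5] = {1, 2, …, 9} × {4/5, 7/6}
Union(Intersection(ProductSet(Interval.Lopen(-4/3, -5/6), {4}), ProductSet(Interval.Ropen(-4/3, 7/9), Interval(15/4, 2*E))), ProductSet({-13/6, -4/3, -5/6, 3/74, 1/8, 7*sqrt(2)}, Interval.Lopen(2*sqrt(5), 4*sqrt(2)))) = Union(ProductSet({-13/6, -4/3, -5/6, 3/74, 1/8, 7*sqrt(2)}, Interval.Lopen(2*sqrt(5), 4*sqrt(2))), ProductSet(Interval.Lopen(-4/3, -5/6), {4}))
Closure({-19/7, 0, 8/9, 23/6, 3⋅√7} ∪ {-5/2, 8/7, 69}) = {-19/7, -5/2, 0, 8/9, 8/7, 23/6, 69, 3⋅√7}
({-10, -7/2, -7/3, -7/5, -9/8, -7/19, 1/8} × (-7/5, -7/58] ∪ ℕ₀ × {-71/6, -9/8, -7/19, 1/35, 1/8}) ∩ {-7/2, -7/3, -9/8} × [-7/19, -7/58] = {-7/2, -7/3, -9/8} × [-7/19, -7/58]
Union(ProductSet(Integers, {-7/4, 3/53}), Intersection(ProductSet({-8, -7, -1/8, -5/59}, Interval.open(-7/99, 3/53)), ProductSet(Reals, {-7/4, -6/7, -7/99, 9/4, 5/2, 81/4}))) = ProductSet(Integers, {-7/4, 3/53})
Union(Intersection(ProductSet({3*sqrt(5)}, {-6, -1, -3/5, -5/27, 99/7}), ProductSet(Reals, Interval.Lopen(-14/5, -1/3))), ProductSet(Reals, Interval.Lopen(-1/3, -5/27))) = Union(ProductSet({3*sqrt(5)}, {-1, -3/5}), ProductSet(Reals, Interval.Lopen(-1/3, -5/27)))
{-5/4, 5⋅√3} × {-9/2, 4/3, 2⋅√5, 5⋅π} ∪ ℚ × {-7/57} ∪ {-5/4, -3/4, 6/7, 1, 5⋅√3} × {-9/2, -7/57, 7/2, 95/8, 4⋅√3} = (ℚ × {-7/57}) ∪ ({-5/4, 5⋅√3} × {-9/2, 4/3, 2⋅√5, 5⋅π}) ∪ ({-5/4, -3/4, 6/7, 1, 5⋅√3} × {-9/2, -7/57, 7/2, 95/8, 4⋅√3})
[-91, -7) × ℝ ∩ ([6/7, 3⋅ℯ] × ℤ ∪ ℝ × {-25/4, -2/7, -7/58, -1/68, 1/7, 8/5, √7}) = [-91, -7) × {-25/4, -2/7, -7/58, -1/68, 1/7, 8/5, √7}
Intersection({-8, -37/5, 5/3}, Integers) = {-8}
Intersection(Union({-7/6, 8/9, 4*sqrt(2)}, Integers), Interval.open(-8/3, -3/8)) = Union({-7/6}, Range(-2, 0, 1))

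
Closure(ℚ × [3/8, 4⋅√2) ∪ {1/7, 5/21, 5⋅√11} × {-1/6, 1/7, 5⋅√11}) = (ℝ × [3/8, 4⋅√2]) ∪ ({1/7, 5/21, 5⋅√11} × {-1/6, 1/7, 5⋅√11})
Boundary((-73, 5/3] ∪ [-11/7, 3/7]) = {-73, 5/3}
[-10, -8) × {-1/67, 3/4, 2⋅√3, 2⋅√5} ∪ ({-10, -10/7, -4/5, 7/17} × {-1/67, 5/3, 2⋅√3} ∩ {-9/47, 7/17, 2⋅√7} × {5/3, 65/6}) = ({7/17} × {5/3}) ∪ ([-10, -8) × {-1/67, 3/4, 2⋅√3, 2⋅√5})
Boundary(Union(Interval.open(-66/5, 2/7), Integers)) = Union(Complement(Integers, Interval.open(-66/5, 2/7)), {-66/5, 2/7})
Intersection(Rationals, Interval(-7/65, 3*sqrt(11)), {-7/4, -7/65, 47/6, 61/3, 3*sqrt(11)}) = {-7/65, 47/6}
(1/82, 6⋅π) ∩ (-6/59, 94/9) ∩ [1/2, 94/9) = [1/2, 94/9)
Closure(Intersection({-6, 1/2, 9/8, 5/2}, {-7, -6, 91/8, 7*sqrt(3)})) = {-6}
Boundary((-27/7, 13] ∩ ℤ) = {-3, -2, …, 13}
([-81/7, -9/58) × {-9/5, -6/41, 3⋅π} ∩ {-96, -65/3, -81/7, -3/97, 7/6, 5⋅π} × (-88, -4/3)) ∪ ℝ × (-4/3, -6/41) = ({-81/7} × {-9/5}) ∪ (ℝ × (-4/3, -6/41))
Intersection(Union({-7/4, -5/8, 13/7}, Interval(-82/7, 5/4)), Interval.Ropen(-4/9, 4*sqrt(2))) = Union({13/7}, Interval(-4/9, 5/4))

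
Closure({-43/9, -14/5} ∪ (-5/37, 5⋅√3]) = {-43/9, -14/5} ∪ [-5/37, 5⋅√3]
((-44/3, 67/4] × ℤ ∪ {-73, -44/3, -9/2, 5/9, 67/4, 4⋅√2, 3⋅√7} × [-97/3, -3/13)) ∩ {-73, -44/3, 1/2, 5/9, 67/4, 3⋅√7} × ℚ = ({1/2, 5/9, 67/4, 3⋅√7} × ℤ) ∪ ({-73, -44/3, 5/9, 67/4, 3⋅√7} × (ℚ ∩ [-97/3, -3/13)))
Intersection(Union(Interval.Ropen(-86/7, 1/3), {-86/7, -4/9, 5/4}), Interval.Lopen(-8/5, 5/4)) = Union({5/4}, Interval.open(-8/5, 1/3))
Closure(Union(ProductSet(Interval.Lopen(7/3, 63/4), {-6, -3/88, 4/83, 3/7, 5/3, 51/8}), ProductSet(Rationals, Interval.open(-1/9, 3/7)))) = Union(ProductSet(Interval(7/3, 63/4), {-6, -3/88, 4/83, 3/7, 5/3, 51/8}), ProductSet(Reals, Interval(-1/9, 3/7)))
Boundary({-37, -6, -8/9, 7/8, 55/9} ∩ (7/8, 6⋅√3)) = {55/9}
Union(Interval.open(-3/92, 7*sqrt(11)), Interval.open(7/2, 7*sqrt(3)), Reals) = Interval(-oo, oo)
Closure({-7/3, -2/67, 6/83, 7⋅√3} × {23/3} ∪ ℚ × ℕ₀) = (ℝ × ℕ₀) ∪ ({-7/3, -2/67, 6/83, 7⋅√3} × {23/3})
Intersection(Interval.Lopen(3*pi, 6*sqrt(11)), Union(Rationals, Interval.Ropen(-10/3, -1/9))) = Intersection(Interval.Lopen(3*pi, 6*sqrt(11)), Rationals)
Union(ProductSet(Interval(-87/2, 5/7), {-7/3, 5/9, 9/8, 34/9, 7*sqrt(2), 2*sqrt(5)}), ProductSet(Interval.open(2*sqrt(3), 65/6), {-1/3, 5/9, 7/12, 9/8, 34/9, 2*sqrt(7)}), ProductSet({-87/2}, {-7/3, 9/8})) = Union(ProductSet(Interval(-87/2, 5/7), {-7/3, 5/9, 9/8, 34/9, 7*sqrt(2), 2*sqrt(5)}), ProductSet(Interval.open(2*sqrt(3), 65/6), {-1/3, 5/9, 7/12, 9/8, 34/9, 2*sqrt(7)}))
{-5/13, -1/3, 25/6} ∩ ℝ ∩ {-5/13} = {-5/13}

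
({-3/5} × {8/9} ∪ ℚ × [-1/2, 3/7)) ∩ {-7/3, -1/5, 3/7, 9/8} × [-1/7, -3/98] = {-7/3, -1/5, 3/7, 9/8} × [-1/7, -3/98]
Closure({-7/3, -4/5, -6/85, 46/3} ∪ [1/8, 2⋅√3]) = {-7/3, -4/5, -6/85, 46/3} ∪ [1/8, 2⋅√3]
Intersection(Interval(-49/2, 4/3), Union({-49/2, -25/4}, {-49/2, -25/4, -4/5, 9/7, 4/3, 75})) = {-49/2, -25/4, -4/5, 9/7, 4/3}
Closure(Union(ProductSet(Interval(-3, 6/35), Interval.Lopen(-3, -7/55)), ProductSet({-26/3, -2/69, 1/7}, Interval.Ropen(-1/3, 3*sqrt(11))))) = Union(ProductSet({-26/3, -2/69, 1/7}, Interval(-1/3, 3*sqrt(11))), ProductSet(Interval(-3, 6/35), Interval(-3, -7/55)))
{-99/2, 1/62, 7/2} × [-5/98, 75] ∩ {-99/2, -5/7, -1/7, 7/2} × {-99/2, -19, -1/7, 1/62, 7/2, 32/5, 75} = {-99/2, 7/2} × {1/62, 7/2, 32/5, 75}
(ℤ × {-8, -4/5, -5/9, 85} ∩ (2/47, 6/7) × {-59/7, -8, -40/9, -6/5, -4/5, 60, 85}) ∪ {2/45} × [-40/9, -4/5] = {2/45} × [-40/9, -4/5]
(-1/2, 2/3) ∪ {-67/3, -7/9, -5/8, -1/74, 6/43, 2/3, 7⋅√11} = {-67/3, -7/9, -5/8, 7⋅√11} ∪ (-1/2, 2/3]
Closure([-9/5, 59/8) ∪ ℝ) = (-∞, ∞)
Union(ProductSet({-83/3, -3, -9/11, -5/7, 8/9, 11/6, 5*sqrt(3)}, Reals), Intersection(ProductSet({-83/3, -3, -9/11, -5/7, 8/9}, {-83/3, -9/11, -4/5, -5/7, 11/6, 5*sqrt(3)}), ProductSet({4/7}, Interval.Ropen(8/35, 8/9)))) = ProductSet({-83/3, -3, -9/11, -5/7, 8/9, 11/6, 5*sqrt(3)}, Reals)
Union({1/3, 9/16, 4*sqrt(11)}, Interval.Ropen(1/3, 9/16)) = Union({4*sqrt(11)}, Interval(1/3, 9/16))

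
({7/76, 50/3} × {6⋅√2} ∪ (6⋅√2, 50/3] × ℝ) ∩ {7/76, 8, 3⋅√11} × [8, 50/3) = ({7/76} × {6⋅√2}) ∪ ({3⋅√11} × [8, 50/3))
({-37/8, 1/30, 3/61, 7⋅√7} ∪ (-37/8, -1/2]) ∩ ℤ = {-4, -3, -2, -1}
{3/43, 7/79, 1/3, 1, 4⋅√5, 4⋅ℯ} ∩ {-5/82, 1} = {1}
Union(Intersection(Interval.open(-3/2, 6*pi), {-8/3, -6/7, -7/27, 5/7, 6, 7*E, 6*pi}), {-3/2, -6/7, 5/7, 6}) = {-3/2, -6/7, -7/27, 5/7, 6}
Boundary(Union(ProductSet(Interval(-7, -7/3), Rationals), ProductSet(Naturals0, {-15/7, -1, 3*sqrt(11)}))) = Union(ProductSet(Interval(-7, -7/3), Reals), ProductSet(Naturals0, {-15/7, -1, 3*sqrt(11)}))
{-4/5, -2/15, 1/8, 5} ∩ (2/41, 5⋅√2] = {1/8, 5}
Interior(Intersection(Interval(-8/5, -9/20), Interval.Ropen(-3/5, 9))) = Interval.open(-3/5, -9/20)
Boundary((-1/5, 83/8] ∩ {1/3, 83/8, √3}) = {1/3, 83/8, √3}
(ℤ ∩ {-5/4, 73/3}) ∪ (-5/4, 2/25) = (-5/4, 2/25)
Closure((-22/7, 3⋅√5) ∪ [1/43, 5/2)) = [-22/7, 3⋅√5]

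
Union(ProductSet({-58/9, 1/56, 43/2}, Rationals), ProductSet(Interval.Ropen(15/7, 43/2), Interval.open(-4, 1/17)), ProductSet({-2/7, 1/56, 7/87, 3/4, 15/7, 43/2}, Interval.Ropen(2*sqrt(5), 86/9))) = Union(ProductSet({-58/9, 1/56, 43/2}, Rationals), ProductSet({-2/7, 1/56, 7/87, 3/4, 15/7, 43/2}, Interval.Ropen(2*sqrt(5), 86/9)), ProductSet(Interval.Ropen(15/7, 43/2), Interval.open(-4, 1/17)))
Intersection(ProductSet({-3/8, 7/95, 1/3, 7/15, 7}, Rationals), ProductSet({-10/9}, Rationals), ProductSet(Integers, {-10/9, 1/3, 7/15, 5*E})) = EmptySet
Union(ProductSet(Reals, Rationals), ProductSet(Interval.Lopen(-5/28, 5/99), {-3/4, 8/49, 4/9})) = ProductSet(Reals, Rationals)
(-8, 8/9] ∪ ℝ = (-∞, ∞)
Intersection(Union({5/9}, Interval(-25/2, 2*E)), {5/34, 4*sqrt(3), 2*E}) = {5/34, 2*E}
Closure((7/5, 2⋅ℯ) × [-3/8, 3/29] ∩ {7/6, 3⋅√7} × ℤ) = ∅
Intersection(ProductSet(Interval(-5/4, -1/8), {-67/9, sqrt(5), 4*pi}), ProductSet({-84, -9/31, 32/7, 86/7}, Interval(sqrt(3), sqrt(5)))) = ProductSet({-9/31}, {sqrt(5)})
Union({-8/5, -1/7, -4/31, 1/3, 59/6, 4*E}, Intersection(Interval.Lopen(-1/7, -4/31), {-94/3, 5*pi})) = {-8/5, -1/7, -4/31, 1/3, 59/6, 4*E}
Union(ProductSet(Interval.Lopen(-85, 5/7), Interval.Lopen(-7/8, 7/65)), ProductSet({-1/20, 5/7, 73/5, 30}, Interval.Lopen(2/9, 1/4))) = Union(ProductSet({-1/20, 5/7, 73/5, 30}, Interval.Lopen(2/9, 1/4)), ProductSet(Interval.Lopen(-85, 5/7), Interval.Lopen(-7/8, 7/65)))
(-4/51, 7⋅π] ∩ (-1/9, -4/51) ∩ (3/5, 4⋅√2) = ∅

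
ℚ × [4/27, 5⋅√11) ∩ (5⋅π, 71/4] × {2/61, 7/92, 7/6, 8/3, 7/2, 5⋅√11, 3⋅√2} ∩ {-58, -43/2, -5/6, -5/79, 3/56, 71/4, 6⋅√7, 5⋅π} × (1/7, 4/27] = ∅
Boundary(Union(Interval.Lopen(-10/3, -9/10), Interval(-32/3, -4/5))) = {-32/3, -4/5}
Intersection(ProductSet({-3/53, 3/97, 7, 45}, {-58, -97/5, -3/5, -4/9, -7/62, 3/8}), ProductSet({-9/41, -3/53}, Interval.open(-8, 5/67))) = ProductSet({-3/53}, {-3/5, -4/9, -7/62})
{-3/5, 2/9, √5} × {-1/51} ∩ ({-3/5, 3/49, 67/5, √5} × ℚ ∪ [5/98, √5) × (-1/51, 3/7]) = {-3/5, √5} × {-1/51}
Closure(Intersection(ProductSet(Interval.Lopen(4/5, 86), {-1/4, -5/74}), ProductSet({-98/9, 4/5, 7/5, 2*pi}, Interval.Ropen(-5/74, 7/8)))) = ProductSet({7/5, 2*pi}, {-5/74})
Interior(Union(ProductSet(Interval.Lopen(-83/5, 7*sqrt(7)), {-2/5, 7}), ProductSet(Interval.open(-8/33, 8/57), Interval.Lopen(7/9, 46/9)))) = ProductSet(Interval.open(-8/33, 8/57), Interval.open(7/9, 46/9))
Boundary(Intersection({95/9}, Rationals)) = {95/9}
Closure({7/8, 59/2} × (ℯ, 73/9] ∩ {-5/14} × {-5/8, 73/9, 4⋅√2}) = ∅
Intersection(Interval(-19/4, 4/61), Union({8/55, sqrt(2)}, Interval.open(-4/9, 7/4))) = Interval.Lopen(-4/9, 4/61)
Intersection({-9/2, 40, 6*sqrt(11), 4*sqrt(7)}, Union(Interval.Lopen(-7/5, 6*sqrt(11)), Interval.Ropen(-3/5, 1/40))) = {6*sqrt(11), 4*sqrt(7)}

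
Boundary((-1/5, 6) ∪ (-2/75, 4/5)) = {-1/5, 6}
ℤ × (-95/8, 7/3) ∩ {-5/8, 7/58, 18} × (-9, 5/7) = {18} × (-9, 5/7)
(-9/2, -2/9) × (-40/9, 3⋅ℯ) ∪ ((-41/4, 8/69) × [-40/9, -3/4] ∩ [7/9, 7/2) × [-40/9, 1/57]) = (-9/2, -2/9) × (-40/9, 3⋅ℯ)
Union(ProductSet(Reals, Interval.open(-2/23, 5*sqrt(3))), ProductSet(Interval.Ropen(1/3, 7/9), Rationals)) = Union(ProductSet(Interval.Ropen(1/3, 7/9), Rationals), ProductSet(Reals, Interval.open(-2/23, 5*sqrt(3))))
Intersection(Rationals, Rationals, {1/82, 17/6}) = {1/82, 17/6}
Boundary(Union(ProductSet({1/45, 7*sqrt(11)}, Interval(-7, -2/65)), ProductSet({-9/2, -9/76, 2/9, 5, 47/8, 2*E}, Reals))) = Union(ProductSet({1/45, 7*sqrt(11)}, Interval(-7, -2/65)), ProductSet({-9/2, -9/76, 2/9, 5, 47/8, 2*E}, Reals))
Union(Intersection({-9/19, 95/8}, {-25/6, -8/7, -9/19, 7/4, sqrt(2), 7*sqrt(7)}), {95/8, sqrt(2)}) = {-9/19, 95/8, sqrt(2)}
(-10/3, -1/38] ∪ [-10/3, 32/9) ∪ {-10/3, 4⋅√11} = [-10/3, 32/9) ∪ {4⋅√11}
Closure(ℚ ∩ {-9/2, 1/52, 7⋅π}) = {-9/2, 1/52}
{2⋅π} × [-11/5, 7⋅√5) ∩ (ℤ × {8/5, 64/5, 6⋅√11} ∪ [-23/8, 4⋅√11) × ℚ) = {2⋅π} × (ℚ ∩ [-11/5, 7⋅√5))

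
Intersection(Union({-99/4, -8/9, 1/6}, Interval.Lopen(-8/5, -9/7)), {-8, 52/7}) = EmptySet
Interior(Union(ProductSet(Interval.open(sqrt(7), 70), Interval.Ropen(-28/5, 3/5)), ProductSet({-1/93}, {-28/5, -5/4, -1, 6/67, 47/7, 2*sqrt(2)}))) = ProductSet(Interval.open(sqrt(7), 70), Interval.open(-28/5, 3/5))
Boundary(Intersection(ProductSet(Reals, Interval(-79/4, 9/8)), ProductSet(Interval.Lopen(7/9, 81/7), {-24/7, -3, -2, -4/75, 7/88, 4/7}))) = ProductSet(Interval(7/9, 81/7), {-24/7, -3, -2, -4/75, 7/88, 4/7})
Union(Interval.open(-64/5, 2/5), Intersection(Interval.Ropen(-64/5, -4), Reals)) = Interval.Ropen(-64/5, 2/5)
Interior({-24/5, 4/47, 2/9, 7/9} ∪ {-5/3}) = ∅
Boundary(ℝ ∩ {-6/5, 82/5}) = {-6/5, 82/5}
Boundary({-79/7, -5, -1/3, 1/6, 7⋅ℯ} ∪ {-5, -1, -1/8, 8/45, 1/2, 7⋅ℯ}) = {-79/7, -5, -1, -1/3, -1/8, 1/6, 8/45, 1/2, 7⋅ℯ}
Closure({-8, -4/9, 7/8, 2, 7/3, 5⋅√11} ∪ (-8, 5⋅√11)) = [-8, 5⋅√11]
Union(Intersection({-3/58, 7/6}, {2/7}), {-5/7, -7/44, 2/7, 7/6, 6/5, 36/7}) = {-5/7, -7/44, 2/7, 7/6, 6/5, 36/7}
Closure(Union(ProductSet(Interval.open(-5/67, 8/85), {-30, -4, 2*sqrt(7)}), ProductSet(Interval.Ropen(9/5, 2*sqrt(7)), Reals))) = Union(ProductSet(Interval(-5/67, 8/85), {-30, -4, 2*sqrt(7)}), ProductSet(Interval(9/5, 2*sqrt(7)), Reals))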